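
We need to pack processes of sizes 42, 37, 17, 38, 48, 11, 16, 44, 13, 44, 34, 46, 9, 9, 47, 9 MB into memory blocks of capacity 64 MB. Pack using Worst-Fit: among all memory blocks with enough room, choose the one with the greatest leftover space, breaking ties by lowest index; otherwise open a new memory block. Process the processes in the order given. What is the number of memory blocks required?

memory block 1: place 42 MB, 22 MB left
memory block 2: place 37 MB, 27 MB left
memory block 2: place 17 MB, 10 MB left
memory block 3: place 38 MB, 26 MB left
memory block 4: place 48 MB, 16 MB left
memory block 3: place 11 MB, 15 MB left
memory block 1: place 16 MB, 6 MB left
memory block 5: place 44 MB, 20 MB left
memory block 5: place 13 MB, 7 MB left
memory block 6: place 44 MB, 20 MB left
memory block 7: place 34 MB, 30 MB left
memory block 8: place 46 MB, 18 MB left
memory block 7: place 9 MB, 21 MB left
memory block 7: place 9 MB, 12 MB left
memory block 9: place 47 MB, 17 MB left
memory block 6: place 9 MB, 11 MB left
Final memory blocks: [42,16] [37,17] [38,11] [48] [44,13] [44,9] [34,9,9] [46] [47].

9 memory blocks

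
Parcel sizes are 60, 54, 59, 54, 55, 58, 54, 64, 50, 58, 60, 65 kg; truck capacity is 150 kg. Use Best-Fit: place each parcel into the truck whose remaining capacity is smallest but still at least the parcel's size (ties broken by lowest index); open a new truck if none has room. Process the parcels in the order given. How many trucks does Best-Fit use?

60 kg → truck 1 (remaining 90 kg)
54 kg → truck 1 (remaining 36 kg)
59 kg → truck 2 (remaining 91 kg)
54 kg → truck 2 (remaining 37 kg)
55 kg → truck 3 (remaining 95 kg)
58 kg → truck 3 (remaining 37 kg)
54 kg → truck 4 (remaining 96 kg)
64 kg → truck 4 (remaining 32 kg)
50 kg → truck 5 (remaining 100 kg)
58 kg → truck 5 (remaining 42 kg)
60 kg → truck 6 (remaining 90 kg)
65 kg → truck 6 (remaining 25 kg)

6 trucks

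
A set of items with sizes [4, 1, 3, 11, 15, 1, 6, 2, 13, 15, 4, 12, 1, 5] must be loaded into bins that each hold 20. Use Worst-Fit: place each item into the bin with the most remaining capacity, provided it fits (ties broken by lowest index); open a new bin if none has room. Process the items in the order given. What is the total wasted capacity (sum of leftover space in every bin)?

bin 1: place 4, 16 left
bin 1: place 1, 15 left
bin 1: place 3, 12 left
bin 1: place 11, 1 left
bin 2: place 15, 5 left
bin 2: place 1, 4 left
bin 3: place 6, 14 left
bin 3: place 2, 12 left
bin 4: place 13, 7 left
bin 5: place 15, 5 left
bin 3: place 4, 8 left
bin 6: place 12, 8 left
bin 3: place 1, 7 left
bin 6: place 5, 3 left
6 bins × 20 = 120; used 93; unused 27.

27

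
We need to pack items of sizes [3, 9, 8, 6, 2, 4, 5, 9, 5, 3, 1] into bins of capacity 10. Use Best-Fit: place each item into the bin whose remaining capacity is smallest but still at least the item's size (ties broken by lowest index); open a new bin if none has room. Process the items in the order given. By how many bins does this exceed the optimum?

Best-Fit: [3,6,1] [9] [8,2] [4,5] [9] [5,3] → 6 bins.
Total size 55; any packing needs at least ⌈55/10⌉ = 6 bins.
So 6 is already optimal.

0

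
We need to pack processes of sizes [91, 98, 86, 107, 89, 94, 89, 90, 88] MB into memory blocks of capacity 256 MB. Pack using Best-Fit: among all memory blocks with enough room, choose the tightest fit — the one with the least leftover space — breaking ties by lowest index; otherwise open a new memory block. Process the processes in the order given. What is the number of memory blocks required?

91 MB → memory block 1 (remaining 165 MB)
98 MB → memory block 1 (remaining 67 MB)
86 MB → memory block 2 (remaining 170 MB)
107 MB → memory block 2 (remaining 63 MB)
89 MB → memory block 3 (remaining 167 MB)
94 MB → memory block 3 (remaining 73 MB)
89 MB → memory block 4 (remaining 167 MB)
90 MB → memory block 4 (remaining 77 MB)
88 MB → memory block 5 (remaining 168 MB)

5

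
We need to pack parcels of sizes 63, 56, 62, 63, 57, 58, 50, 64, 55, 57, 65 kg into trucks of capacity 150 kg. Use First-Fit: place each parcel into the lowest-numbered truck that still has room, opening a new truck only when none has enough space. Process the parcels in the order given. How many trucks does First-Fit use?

6

Put 63 kg in truck 1; 87 kg remain.
Put 56 kg in truck 1; 31 kg remain.
Put 62 kg in truck 2; 88 kg remain.
Put 63 kg in truck 2; 25 kg remain.
Put 57 kg in truck 3; 93 kg remain.
Put 58 kg in truck 3; 35 kg remain.
Put 50 kg in truck 4; 100 kg remain.
Put 64 kg in truck 4; 36 kg remain.
Put 55 kg in truck 5; 95 kg remain.
Put 57 kg in truck 5; 38 kg remain.
Put 65 kg in truck 6; 85 kg remain.
Final trucks: [63,56] [62,63] [57,58] [50,64] [55,57] [65].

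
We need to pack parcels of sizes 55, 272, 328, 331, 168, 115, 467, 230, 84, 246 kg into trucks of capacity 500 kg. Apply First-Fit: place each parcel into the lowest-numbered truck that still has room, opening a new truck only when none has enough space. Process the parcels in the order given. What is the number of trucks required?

5

Put 55 kg in truck 1; 445 kg remain.
Put 272 kg in truck 1; 173 kg remain.
Put 328 kg in truck 2; 172 kg remain.
Put 331 kg in truck 3; 169 kg remain.
Put 168 kg in truck 1; 5 kg remain.
Put 115 kg in truck 2; 57 kg remain.
Put 467 kg in truck 4; 33 kg remain.
Put 230 kg in truck 5; 270 kg remain.
Put 84 kg in truck 3; 85 kg remain.
Put 246 kg in truck 5; 24 kg remain.
Final trucks: [55,272,168] [328,115] [331,84] [467] [230,246].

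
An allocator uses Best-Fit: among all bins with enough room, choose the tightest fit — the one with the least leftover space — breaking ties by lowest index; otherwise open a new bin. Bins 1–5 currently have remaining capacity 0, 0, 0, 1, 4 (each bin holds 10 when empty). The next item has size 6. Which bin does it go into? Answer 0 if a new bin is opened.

0

No bin has ≥ 6 free, so a new bin is opened.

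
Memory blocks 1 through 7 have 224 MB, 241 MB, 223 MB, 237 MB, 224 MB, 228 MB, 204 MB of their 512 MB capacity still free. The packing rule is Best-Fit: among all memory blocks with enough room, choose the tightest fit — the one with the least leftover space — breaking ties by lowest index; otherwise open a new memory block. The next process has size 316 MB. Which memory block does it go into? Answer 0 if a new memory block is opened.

0

No memory block has ≥ 316 MB free, so a new memory block is opened.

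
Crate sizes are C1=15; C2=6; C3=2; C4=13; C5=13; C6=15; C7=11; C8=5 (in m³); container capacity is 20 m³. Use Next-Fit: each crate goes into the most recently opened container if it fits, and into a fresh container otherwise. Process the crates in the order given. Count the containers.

Put C1 (15 m³) in container 1; 5 m³ remain.
Put C2 (6 m³) in container 2; 14 m³ remain.
Put C3 (2 m³) in container 2; 12 m³ remain.
Put C4 (13 m³) in container 3; 7 m³ remain.
Put C5 (13 m³) in container 4; 7 m³ remain.
Put C6 (15 m³) in container 5; 5 m³ remain.
Put C7 (11 m³) in container 6; 9 m³ remain.
Put C8 (5 m³) in container 6; 4 m³ remain.
Final containers: [15] [6,2] [13] [13] [15] [11,5].

6 containers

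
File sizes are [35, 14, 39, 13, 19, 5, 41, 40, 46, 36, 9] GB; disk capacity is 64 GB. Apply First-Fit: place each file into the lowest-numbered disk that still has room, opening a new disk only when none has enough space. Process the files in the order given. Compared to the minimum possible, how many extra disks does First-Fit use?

0

First-Fit: [35,14,13] [39,19,5] [41,9] [40] [46] [36] → 6 disks.
6 files exceed 32 GB (half the capacity), and no two of those can share a disk, so at least 6 disks are needed.
So 6 is already optimal.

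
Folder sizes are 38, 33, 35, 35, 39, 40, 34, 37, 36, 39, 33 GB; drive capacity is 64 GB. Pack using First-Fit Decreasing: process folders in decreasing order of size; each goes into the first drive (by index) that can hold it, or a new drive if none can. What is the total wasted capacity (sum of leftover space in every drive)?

305

Sorted descending: 40, 39, 39, 38, 37, 36, 35, 35, 34, 33, 33.
40 GB → drive 1 (remaining 24 GB)
39 GB → drive 2 (remaining 25 GB)
39 GB → drive 3 (remaining 25 GB)
38 GB → drive 4 (remaining 26 GB)
37 GB → drive 5 (remaining 27 GB)
36 GB → drive 6 (remaining 28 GB)
35 GB → drive 7 (remaining 29 GB)
35 GB → drive 8 (remaining 29 GB)
34 GB → drive 9 (remaining 30 GB)
33 GB → drive 10 (remaining 31 GB)
33 GB → drive 11 (remaining 31 GB)
11 drives × 64 GB = 704 GB; used 399 GB; unused 305 GB.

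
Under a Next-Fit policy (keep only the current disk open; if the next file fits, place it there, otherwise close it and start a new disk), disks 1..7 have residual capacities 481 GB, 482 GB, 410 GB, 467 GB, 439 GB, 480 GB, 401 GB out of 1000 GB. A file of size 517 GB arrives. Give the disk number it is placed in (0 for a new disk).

0

Next-Fit only looks at disk 7, which has 401 GB free.
517 GB does not fit, so a new disk is opened.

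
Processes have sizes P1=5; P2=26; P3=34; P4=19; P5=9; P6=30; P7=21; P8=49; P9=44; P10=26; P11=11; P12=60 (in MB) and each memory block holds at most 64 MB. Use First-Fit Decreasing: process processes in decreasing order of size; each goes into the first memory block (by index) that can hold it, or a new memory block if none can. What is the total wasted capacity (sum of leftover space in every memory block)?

50

Sorted descending: 60, 49, 44, 34, 30, 26, 26, 21, 19, 11, 9, 5.
Put 60 MB in memory block 1; 4 MB remain.
Put 49 MB in memory block 2; 15 MB remain.
Put 44 MB in memory block 3; 20 MB remain.
Put 34 MB in memory block 4; 30 MB remain.
Put 30 MB in memory block 4; 0 MB remain.
Put 26 MB in memory block 5; 38 MB remain.
Put 26 MB in memory block 5; 12 MB remain.
Put 21 MB in memory block 6; 43 MB remain.
Put 19 MB in memory block 3; 1 MB remain.
Put 11 MB in memory block 2; 4 MB remain.
Put 9 MB in memory block 5; 3 MB remain.
Put 5 MB in memory block 6; 38 MB remain.
6 memory blocks × 64 MB = 384 MB; used 334 MB; unused 50 MB.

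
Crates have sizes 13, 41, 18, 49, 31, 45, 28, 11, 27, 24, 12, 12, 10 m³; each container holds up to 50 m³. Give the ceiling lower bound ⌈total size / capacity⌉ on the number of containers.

Total size = 13 + 41 + 18 + 49 + 31 + 45 + 28 + 11 + 27 + 24 + 12 + 12 + 10 = 321 m³.
⌈321 / 50⌉ = 7.

7 containers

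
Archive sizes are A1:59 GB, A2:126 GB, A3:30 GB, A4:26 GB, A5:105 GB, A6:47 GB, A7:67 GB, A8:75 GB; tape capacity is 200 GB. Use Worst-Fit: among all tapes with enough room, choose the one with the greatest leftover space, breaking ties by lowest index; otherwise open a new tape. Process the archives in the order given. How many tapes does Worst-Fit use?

3

Put A1 (59 GB) in tape 1; 141 GB remain.
Put A2 (126 GB) in tape 1; 15 GB remain.
Put A3 (30 GB) in tape 2; 170 GB remain.
Put A4 (26 GB) in tape 2; 144 GB remain.
Put A5 (105 GB) in tape 2; 39 GB remain.
Put A6 (47 GB) in tape 3; 153 GB remain.
Put A7 (67 GB) in tape 3; 86 GB remain.
Put A8 (75 GB) in tape 3; 11 GB remain.
Final tapes: [59,126] [30,26,105] [47,67,75].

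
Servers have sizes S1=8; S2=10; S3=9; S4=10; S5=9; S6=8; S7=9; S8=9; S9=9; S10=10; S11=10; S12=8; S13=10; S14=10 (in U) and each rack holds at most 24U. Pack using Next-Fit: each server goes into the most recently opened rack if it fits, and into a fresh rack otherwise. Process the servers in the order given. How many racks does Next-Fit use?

Put S1 (8U) in rack 1; 16U remain.
Put S2 (10U) in rack 1; 6U remain.
Put S3 (9U) in rack 2; 15U remain.
Put S4 (10U) in rack 2; 5U remain.
Put S5 (9U) in rack 3; 15U remain.
Put S6 (8U) in rack 3; 7U remain.
Put S7 (9U) in rack 4; 15U remain.
Put S8 (9U) in rack 4; 6U remain.
Put S9 (9U) in rack 5; 15U remain.
Put S10 (10U) in rack 5; 5U remain.
Put S11 (10U) in rack 6; 14U remain.
Put S12 (8U) in rack 6; 6U remain.
Put S13 (10U) in rack 7; 14U remain.
Put S14 (10U) in rack 7; 4U remain.
Final racks: [8,10] [9,10] [9,8] [9,9] [9,10] [10,8] [10,10].

7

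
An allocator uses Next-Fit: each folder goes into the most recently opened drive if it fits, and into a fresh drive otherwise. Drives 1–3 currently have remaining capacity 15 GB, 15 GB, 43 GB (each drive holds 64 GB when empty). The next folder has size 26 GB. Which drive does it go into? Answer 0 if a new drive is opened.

Next-Fit only looks at drive 3, which has 43 GB free.
26 GB fits there.

3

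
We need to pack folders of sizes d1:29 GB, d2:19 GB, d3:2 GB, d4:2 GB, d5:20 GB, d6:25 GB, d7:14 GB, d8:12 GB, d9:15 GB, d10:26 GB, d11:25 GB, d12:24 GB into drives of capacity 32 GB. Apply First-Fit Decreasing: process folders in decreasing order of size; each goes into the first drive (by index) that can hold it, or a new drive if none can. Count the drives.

Sorted descending: 29, 26, 25, 25, 24, 20, 19, 15, 14, 12, 2, 2.
29 GB → drive 1 (remaining 3 GB)
26 GB → drive 2 (remaining 6 GB)
25 GB → drive 3 (remaining 7 GB)
25 GB → drive 4 (remaining 7 GB)
24 GB → drive 5 (remaining 8 GB)
20 GB → drive 6 (remaining 12 GB)
19 GB → drive 7 (remaining 13 GB)
15 GB → drive 8 (remaining 17 GB)
14 GB → drive 8 (remaining 3 GB)
12 GB → drive 6 (remaining 0 GB)
2 GB → drive 1 (remaining 1 GB)
2 GB → drive 2 (remaining 4 GB)

8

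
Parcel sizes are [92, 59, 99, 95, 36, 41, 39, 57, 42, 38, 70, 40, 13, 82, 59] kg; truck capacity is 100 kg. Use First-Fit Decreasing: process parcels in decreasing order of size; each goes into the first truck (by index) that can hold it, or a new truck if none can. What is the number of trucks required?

Sorted descending: 99, 95, 92, 82, 70, 59, 59, 57, 42, 41, 40, 39, 38, 36, 13.
99 kg → truck 1 (remaining 1 kg)
95 kg → truck 2 (remaining 5 kg)
92 kg → truck 3 (remaining 8 kg)
82 kg → truck 4 (remaining 18 kg)
70 kg → truck 5 (remaining 30 kg)
59 kg → truck 6 (remaining 41 kg)
59 kg → truck 7 (remaining 41 kg)
57 kg → truck 8 (remaining 43 kg)
42 kg → truck 8 (remaining 1 kg)
41 kg → truck 6 (remaining 0 kg)
40 kg → truck 7 (remaining 1 kg)
39 kg → truck 9 (remaining 61 kg)
38 kg → truck 9 (remaining 23 kg)
36 kg → truck 10 (remaining 64 kg)
13 kg → truck 4 (remaining 5 kg)

10 trucks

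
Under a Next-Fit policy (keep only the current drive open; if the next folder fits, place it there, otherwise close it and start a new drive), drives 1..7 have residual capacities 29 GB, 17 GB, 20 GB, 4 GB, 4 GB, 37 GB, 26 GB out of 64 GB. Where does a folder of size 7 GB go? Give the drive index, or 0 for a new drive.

7

Next-Fit only looks at drive 7, which has 26 GB free.
7 GB fits there.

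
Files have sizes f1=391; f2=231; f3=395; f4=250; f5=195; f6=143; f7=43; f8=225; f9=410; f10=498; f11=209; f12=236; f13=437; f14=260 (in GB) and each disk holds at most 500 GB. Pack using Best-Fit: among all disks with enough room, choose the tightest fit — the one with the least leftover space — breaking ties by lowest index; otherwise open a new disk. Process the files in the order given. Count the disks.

9

Put f1 (391 GB) in disk 1; 109 GB remain.
Put f2 (231 GB) in disk 2; 269 GB remain.
Put f3 (395 GB) in disk 3; 105 GB remain.
Put f4 (250 GB) in disk 2; 19 GB remain.
Put f5 (195 GB) in disk 4; 305 GB remain.
Put f6 (143 GB) in disk 4; 162 GB remain.
Put f7 (43 GB) in disk 3; 62 GB remain.
Put f8 (225 GB) in disk 5; 275 GB remain.
Put f9 (410 GB) in disk 6; 90 GB remain.
Put f10 (498 GB) in disk 7; 2 GB remain.
Put f11 (209 GB) in disk 5; 66 GB remain.
Put f12 (236 GB) in disk 8; 264 GB remain.
Put f13 (437 GB) in disk 9; 63 GB remain.
Put f14 (260 GB) in disk 8; 4 GB remain.
Final disks: [391] [231,250] [395,43] [195,143] [225,209] [410] [498] [236,260] [437].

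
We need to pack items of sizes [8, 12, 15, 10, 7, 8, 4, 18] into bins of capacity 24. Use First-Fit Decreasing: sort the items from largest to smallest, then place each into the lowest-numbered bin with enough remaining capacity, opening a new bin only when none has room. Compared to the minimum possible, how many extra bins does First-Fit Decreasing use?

First-Fit Decreasing: [18,4] [15,8] [12,10] [8,7] → 4 bins.
Total size 82; any packing needs at least ⌈82/24⌉ = 4 bins.
So 4 is already optimal.

0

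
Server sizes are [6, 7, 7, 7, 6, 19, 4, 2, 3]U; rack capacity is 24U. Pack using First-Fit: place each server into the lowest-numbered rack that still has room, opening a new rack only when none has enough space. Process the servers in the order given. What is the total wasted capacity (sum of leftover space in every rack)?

6U → rack 1 (remaining 18U)
7U → rack 1 (remaining 11U)
7U → rack 1 (remaining 4U)
7U → rack 2 (remaining 17U)
6U → rack 2 (remaining 11U)
19U → rack 3 (remaining 5U)
4U → rack 1 (remaining 0U)
2U → rack 2 (remaining 9U)
3U → rack 2 (remaining 6U)
3 racks × 24U = 72U; used 61U; unused 11U.

11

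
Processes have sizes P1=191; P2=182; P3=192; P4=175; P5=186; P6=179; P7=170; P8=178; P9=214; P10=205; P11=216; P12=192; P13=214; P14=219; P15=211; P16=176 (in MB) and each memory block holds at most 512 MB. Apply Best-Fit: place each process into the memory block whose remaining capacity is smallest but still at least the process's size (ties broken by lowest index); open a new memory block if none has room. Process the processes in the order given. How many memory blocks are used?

8 memory blocks

Put P1 (191 MB) in memory block 1; 321 MB remain.
Put P2 (182 MB) in memory block 1; 139 MB remain.
Put P3 (192 MB) in memory block 2; 320 MB remain.
Put P4 (175 MB) in memory block 2; 145 MB remain.
Put P5 (186 MB) in memory block 3; 326 MB remain.
Put P6 (179 MB) in memory block 3; 147 MB remain.
Put P7 (170 MB) in memory block 4; 342 MB remain.
Put P8 (178 MB) in memory block 4; 164 MB remain.
Put P9 (214 MB) in memory block 5; 298 MB remain.
Put P10 (205 MB) in memory block 5; 93 MB remain.
Put P11 (216 MB) in memory block 6; 296 MB remain.
Put P12 (192 MB) in memory block 6; 104 MB remain.
Put P13 (214 MB) in memory block 7; 298 MB remain.
Put P14 (219 MB) in memory block 7; 79 MB remain.
Put P15 (211 MB) in memory block 8; 301 MB remain.
Put P16 (176 MB) in memory block 8; 125 MB remain.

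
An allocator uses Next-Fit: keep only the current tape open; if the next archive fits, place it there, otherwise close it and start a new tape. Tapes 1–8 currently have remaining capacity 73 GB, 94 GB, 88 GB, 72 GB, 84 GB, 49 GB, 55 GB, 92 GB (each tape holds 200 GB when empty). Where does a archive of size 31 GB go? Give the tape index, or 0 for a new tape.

8

Next-Fit only looks at tape 8, which has 92 GB free.
31 GB fits there.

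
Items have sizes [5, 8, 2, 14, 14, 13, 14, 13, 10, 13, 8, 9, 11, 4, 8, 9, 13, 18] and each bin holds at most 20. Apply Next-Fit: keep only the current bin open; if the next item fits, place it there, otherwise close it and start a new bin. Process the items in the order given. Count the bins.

13

bin 1: place 5, 15 left
bin 1: place 8, 7 left
bin 1: place 2, 5 left
bin 2: place 14, 6 left
bin 3: place 14, 6 left
bin 4: place 13, 7 left
bin 5: place 14, 6 left
bin 6: place 13, 7 left
bin 7: place 10, 10 left
bin 8: place 13, 7 left
bin 9: place 8, 12 left
bin 9: place 9, 3 left
bin 10: place 11, 9 left
bin 10: place 4, 5 left
bin 11: place 8, 12 left
bin 11: place 9, 3 left
bin 12: place 13, 7 left
bin 13: place 18, 2 left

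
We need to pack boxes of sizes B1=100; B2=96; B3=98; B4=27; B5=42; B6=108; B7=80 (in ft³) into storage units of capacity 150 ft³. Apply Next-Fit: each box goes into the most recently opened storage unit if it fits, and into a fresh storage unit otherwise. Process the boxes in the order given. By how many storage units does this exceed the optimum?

Next-Fit: [100] [96] [98,27] [42,108] [80] → 5 storage units.
5 boxes exceed 75 ft³ (half the capacity), and no two of those can share a storage unit, so at least 5 storage units are needed.
So 5 is already optimal.

0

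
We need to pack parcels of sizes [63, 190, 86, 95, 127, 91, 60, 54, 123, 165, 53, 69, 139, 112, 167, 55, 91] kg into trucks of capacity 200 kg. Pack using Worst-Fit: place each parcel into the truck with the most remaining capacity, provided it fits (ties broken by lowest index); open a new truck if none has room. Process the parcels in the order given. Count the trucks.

11

Put 63 kg in truck 1; 137 kg remain.
Put 190 kg in truck 2; 10 kg remain.
Put 86 kg in truck 1; 51 kg remain.
Put 95 kg in truck 3; 105 kg remain.
Put 127 kg in truck 4; 73 kg remain.
Put 91 kg in truck 3; 14 kg remain.
Put 60 kg in truck 4; 13 kg remain.
Put 54 kg in truck 5; 146 kg remain.
Put 123 kg in truck 5; 23 kg remain.
Put 165 kg in truck 6; 35 kg remain.
Put 53 kg in truck 7; 147 kg remain.
Put 69 kg in truck 7; 78 kg remain.
Put 139 kg in truck 8; 61 kg remain.
Put 112 kg in truck 9; 88 kg remain.
Put 167 kg in truck 10; 33 kg remain.
Put 55 kg in truck 9; 33 kg remain.
Put 91 kg in truck 11; 109 kg remain.
Final trucks: [63,86] [190] [95,91] [127,60] [54,123] [165] [53,69] [139] [112,55] [167] [91].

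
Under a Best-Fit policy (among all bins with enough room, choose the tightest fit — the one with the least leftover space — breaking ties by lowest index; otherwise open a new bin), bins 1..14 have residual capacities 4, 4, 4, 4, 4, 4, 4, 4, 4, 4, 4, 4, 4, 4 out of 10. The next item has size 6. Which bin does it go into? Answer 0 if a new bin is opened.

No bin has ≥ 6 free, so a new bin is opened.

0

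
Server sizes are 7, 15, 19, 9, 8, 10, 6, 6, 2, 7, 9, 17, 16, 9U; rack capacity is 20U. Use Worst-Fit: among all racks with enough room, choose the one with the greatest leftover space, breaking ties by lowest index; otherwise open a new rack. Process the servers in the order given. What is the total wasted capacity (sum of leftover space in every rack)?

Put 7U in rack 1; 13U remain.
Put 15U in rack 2; 5U remain.
Put 19U in rack 3; 1U remain.
Put 9U in rack 1; 4U remain.
Put 8U in rack 4; 12U remain.
Put 10U in rack 4; 2U remain.
Put 6U in rack 5; 14U remain.
Put 6U in rack 5; 8U remain.
Put 2U in rack 5; 6U remain.
Put 7U in rack 6; 13U remain.
Put 9U in rack 6; 4U remain.
Put 17U in rack 7; 3U remain.
Put 16U in rack 8; 4U remain.
Put 9U in rack 9; 11U remain.
9 racks × 20U = 180U; used 140U; unused 40U.

40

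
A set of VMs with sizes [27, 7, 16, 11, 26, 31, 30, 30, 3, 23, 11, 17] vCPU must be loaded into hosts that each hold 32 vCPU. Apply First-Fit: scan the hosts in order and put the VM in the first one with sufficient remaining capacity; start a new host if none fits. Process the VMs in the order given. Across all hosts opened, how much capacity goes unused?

27 vCPU → host 1 (remaining 5 vCPU)
7 vCPU → host 2 (remaining 25 vCPU)
16 vCPU → host 2 (remaining 9 vCPU)
11 vCPU → host 3 (remaining 21 vCPU)
26 vCPU → host 4 (remaining 6 vCPU)
31 vCPU → host 5 (remaining 1 vCPU)
30 vCPU → host 6 (remaining 2 vCPU)
30 vCPU → host 7 (remaining 2 vCPU)
3 vCPU → host 1 (remaining 2 vCPU)
23 vCPU → host 8 (remaining 9 vCPU)
11 vCPU → host 3 (remaining 10 vCPU)
17 vCPU → host 9 (remaining 15 vCPU)
9 hosts × 32 vCPU = 288 vCPU; used 232 vCPU; unused 56 vCPU.

56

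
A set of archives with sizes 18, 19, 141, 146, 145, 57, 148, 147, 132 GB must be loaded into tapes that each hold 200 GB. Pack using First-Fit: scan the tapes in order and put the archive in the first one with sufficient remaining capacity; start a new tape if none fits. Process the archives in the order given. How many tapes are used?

Put 18 GB in tape 1; 182 GB remain.
Put 19 GB in tape 1; 163 GB remain.
Put 141 GB in tape 1; 22 GB remain.
Put 146 GB in tape 2; 54 GB remain.
Put 145 GB in tape 3; 55 GB remain.
Put 57 GB in tape 4; 143 GB remain.
Put 148 GB in tape 5; 52 GB remain.
Put 147 GB in tape 6; 53 GB remain.
Put 132 GB in tape 4; 11 GB remain.
Final tapes: [18,19,141] [146] [145] [57,132] [148] [147].

6 tapes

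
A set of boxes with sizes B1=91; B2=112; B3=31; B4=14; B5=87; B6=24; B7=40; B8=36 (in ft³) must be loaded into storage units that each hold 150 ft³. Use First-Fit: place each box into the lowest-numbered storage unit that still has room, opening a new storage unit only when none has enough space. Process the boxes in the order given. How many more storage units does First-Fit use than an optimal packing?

First-Fit: [91,31,14] [112,24] [87,40] [36] → 4 storage units.
Total size 435 ft³; any packing needs at least ⌈435/150⌉ = 3 storage units.
An optimal packing achieves that bound: [112,36] [91,40,14] [87,31,24] → 3 storage units.
Excess: 4 − 3 = 1.

1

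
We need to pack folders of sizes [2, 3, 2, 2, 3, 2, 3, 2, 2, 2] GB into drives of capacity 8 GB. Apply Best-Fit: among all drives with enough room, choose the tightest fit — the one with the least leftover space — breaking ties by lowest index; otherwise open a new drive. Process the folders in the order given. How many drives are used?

2 GB → drive 1 (remaining 6 GB)
3 GB → drive 1 (remaining 3 GB)
2 GB → drive 1 (remaining 1 GB)
2 GB → drive 2 (remaining 6 GB)
3 GB → drive 2 (remaining 3 GB)
2 GB → drive 2 (remaining 1 GB)
3 GB → drive 3 (remaining 5 GB)
2 GB → drive 3 (remaining 3 GB)
2 GB → drive 3 (remaining 1 GB)
2 GB → drive 4 (remaining 6 GB)

4 drives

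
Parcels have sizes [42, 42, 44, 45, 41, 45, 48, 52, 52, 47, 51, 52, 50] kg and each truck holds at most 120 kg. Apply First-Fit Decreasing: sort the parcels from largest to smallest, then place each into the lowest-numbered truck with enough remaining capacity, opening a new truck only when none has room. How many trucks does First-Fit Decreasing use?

Sorted descending: 52, 52, 52, 51, 50, 48, 47, 45, 45, 44, 42, 42, 41.
truck 1: place 52 kg, 68 kg left
truck 1: place 52 kg, 16 kg left
truck 2: place 52 kg, 68 kg left
truck 2: place 51 kg, 17 kg left
truck 3: place 50 kg, 70 kg left
truck 3: place 48 kg, 22 kg left
truck 4: place 47 kg, 73 kg left
truck 4: place 45 kg, 28 kg left
truck 5: place 45 kg, 75 kg left
truck 5: place 44 kg, 31 kg left
truck 6: place 42 kg, 78 kg left
truck 6: place 42 kg, 36 kg left
truck 7: place 41 kg, 79 kg left
Final trucks: [52,52] [52,51] [50,48] [47,45] [45,44] [42,42] [41].

7 trucks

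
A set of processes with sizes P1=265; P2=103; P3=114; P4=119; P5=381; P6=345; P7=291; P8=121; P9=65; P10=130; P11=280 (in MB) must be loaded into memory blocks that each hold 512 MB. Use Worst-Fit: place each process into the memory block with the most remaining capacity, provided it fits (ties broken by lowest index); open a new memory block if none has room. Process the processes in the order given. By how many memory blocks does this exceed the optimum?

0

Worst-Fit: [265,103,114] [119,381] [345,65] [291,121] [130,280] → 5 memory blocks.
Total size 2214 MB; any packing needs at least ⌈2214/512⌉ = 5 memory blocks.
So 5 is already optimal.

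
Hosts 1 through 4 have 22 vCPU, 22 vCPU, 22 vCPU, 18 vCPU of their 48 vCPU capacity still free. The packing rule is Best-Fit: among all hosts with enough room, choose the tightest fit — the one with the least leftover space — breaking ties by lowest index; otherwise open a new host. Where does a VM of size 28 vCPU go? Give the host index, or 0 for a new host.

0

No host has ≥ 28 vCPU free, so a new host is opened.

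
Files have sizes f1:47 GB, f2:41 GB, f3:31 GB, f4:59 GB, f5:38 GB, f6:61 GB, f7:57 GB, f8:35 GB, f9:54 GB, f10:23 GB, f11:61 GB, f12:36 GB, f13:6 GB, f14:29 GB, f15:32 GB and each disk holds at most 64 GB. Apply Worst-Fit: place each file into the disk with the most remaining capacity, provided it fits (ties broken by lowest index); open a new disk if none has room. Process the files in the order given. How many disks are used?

12 disks

disk 1: place f1 (47 GB), 17 GB left
disk 2: place f2 (41 GB), 23 GB left
disk 3: place f3 (31 GB), 33 GB left
disk 4: place f4 (59 GB), 5 GB left
disk 5: place f5 (38 GB), 26 GB left
disk 6: place f6 (61 GB), 3 GB left
disk 7: place f7 (57 GB), 7 GB left
disk 8: place f8 (35 GB), 29 GB left
disk 9: place f9 (54 GB), 10 GB left
disk 3: place f10 (23 GB), 10 GB left
disk 10: place f11 (61 GB), 3 GB left
disk 11: place f12 (36 GB), 28 GB left
disk 8: place f13 (6 GB), 23 GB left
disk 12: place f14 (29 GB), 35 GB left
disk 12: place f15 (32 GB), 3 GB left
Final disks: [47] [41] [31,23] [59] [38] [61] [57] [35,6] [54] [61] [36] [29,32].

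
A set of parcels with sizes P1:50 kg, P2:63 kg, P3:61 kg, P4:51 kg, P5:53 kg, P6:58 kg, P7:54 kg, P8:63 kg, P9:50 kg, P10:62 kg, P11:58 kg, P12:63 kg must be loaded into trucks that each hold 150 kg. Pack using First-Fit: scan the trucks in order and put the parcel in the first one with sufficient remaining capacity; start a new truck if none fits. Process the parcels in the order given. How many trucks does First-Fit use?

6 trucks

P1 (50 kg) → truck 1 (remaining 100 kg)
P2 (63 kg) → truck 1 (remaining 37 kg)
P3 (61 kg) → truck 2 (remaining 89 kg)
P4 (51 kg) → truck 2 (remaining 38 kg)
P5 (53 kg) → truck 3 (remaining 97 kg)
P6 (58 kg) → truck 3 (remaining 39 kg)
P7 (54 kg) → truck 4 (remaining 96 kg)
P8 (63 kg) → truck 4 (remaining 33 kg)
P9 (50 kg) → truck 5 (remaining 100 kg)
P10 (62 kg) → truck 5 (remaining 38 kg)
P11 (58 kg) → truck 6 (remaining 92 kg)
P12 (63 kg) → truck 6 (remaining 29 kg)
Final trucks: [50,63] [61,51] [53,58] [54,63] [50,62] [58,63].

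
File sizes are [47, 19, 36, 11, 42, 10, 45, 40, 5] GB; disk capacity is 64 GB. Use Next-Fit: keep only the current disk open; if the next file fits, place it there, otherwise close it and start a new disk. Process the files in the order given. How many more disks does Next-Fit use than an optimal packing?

0

Next-Fit: [47] [19,36] [11,42,10] [45] [40,5] → 5 disks.
5 files exceed 32 GB (half the capacity), and no two of those can share a disk, so at least 5 disks are needed.
So 5 is already optimal.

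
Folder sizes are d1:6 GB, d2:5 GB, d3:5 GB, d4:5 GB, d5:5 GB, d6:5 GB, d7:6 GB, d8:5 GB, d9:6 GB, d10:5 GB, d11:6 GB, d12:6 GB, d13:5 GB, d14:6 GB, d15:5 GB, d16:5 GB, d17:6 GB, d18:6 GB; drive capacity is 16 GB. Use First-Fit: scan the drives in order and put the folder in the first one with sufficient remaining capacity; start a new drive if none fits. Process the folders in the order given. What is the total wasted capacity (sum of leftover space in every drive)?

14

d1 (6 GB) → drive 1 (remaining 10 GB)
d2 (5 GB) → drive 1 (remaining 5 GB)
d3 (5 GB) → drive 1 (remaining 0 GB)
d4 (5 GB) → drive 2 (remaining 11 GB)
d5 (5 GB) → drive 2 (remaining 6 GB)
d6 (5 GB) → drive 2 (remaining 1 GB)
d7 (6 GB) → drive 3 (remaining 10 GB)
d8 (5 GB) → drive 3 (remaining 5 GB)
d9 (6 GB) → drive 4 (remaining 10 GB)
d10 (5 GB) → drive 3 (remaining 0 GB)
d11 (6 GB) → drive 4 (remaining 4 GB)
d12 (6 GB) → drive 5 (remaining 10 GB)
d13 (5 GB) → drive 5 (remaining 5 GB)
d14 (6 GB) → drive 6 (remaining 10 GB)
d15 (5 GB) → drive 5 (remaining 0 GB)
d16 (5 GB) → drive 6 (remaining 5 GB)
d17 (6 GB) → drive 7 (remaining 10 GB)
d18 (6 GB) → drive 7 (remaining 4 GB)
7 drives × 16 GB = 112 GB; used 98 GB; unused 14 GB.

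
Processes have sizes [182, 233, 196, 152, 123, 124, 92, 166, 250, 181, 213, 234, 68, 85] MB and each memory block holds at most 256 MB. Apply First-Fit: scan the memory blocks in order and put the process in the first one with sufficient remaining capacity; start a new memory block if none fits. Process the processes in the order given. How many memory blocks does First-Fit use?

10 memory blocks

182 MB → memory block 1 (remaining 74 MB)
233 MB → memory block 2 (remaining 23 MB)
196 MB → memory block 3 (remaining 60 MB)
152 MB → memory block 4 (remaining 104 MB)
123 MB → memory block 5 (remaining 133 MB)
124 MB → memory block 5 (remaining 9 MB)
92 MB → memory block 4 (remaining 12 MB)
166 MB → memory block 6 (remaining 90 MB)
250 MB → memory block 7 (remaining 6 MB)
181 MB → memory block 8 (remaining 75 MB)
213 MB → memory block 9 (remaining 43 MB)
234 MB → memory block 10 (remaining 22 MB)
68 MB → memory block 1 (remaining 6 MB)
85 MB → memory block 6 (remaining 5 MB)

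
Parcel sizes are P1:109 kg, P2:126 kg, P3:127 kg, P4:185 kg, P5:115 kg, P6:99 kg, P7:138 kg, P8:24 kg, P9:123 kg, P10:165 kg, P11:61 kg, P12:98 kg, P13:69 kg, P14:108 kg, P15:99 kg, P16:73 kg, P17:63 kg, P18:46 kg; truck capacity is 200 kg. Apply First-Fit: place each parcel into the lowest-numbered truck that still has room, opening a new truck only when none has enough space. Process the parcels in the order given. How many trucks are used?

P1 (109 kg) → truck 1 (remaining 91 kg)
P2 (126 kg) → truck 2 (remaining 74 kg)
P3 (127 kg) → truck 3 (remaining 73 kg)
P4 (185 kg) → truck 4 (remaining 15 kg)
P5 (115 kg) → truck 5 (remaining 85 kg)
P6 (99 kg) → truck 6 (remaining 101 kg)
P7 (138 kg) → truck 7 (remaining 62 kg)
P8 (24 kg) → truck 1 (remaining 67 kg)
P9 (123 kg) → truck 8 (remaining 77 kg)
P10 (165 kg) → truck 9 (remaining 35 kg)
P11 (61 kg) → truck 1 (remaining 6 kg)
P12 (98 kg) → truck 6 (remaining 3 kg)
P13 (69 kg) → truck 2 (remaining 5 kg)
P14 (108 kg) → truck 10 (remaining 92 kg)
P15 (99 kg) → truck 11 (remaining 101 kg)
P16 (73 kg) → truck 3 (remaining 0 kg)
P17 (63 kg) → truck 5 (remaining 22 kg)
P18 (46 kg) → truck 7 (remaining 16 kg)
Final trucks: [109,24,61] [126,69] [127,73] [185] [115,63] [99,98] [138,46] [123] [165] [108] [99].

11 trucks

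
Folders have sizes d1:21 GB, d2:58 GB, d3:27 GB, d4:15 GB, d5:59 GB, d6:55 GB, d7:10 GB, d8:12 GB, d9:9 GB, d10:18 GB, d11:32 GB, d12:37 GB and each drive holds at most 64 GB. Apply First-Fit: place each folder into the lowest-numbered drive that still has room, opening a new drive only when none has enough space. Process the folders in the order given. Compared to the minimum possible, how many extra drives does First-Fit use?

1

First-Fit: [21,27,15] [58] [59] [55,9] [10,12,18] [32] [37] → 7 drives.
Total size 353 GB; any packing needs at least ⌈353/64⌉ = 6 drives.
An optimal packing achieves that bound: [59] [58] [55,9] [37,27] [32,21,10] [18,15,12] → 6 drives.
Excess: 7 − 6 = 1.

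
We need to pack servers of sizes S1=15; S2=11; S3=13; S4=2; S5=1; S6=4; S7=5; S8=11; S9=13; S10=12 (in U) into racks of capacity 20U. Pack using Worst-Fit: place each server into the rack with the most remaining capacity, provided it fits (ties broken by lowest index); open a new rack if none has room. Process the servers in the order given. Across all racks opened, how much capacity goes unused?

rack 1: place S1 (15U), 5U left
rack 2: place S2 (11U), 9U left
rack 3: place S3 (13U), 7U left
rack 2: place S4 (2U), 7U left
rack 2: place S5 (1U), 6U left
rack 3: place S6 (4U), 3U left
rack 2: place S7 (5U), 1U left
rack 4: place S8 (11U), 9U left
rack 5: place S9 (13U), 7U left
rack 6: place S10 (12U), 8U left
6 racks × 20U = 120U; used 87U; unused 33U.

33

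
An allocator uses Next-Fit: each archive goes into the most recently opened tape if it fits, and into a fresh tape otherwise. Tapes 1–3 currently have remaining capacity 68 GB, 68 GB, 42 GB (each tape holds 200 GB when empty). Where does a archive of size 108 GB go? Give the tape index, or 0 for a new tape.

Next-Fit only looks at tape 3, which has 42 GB free.
108 GB does not fit, so a new tape is opened.

0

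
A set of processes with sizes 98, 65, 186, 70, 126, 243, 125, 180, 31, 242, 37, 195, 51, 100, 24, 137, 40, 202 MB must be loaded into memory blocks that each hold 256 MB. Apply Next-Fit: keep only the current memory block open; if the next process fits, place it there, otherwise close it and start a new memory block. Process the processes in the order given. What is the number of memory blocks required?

11

memory block 1: place 98 MB, 158 MB left
memory block 1: place 65 MB, 93 MB left
memory block 2: place 186 MB, 70 MB left
memory block 2: place 70 MB, 0 MB left
memory block 3: place 126 MB, 130 MB left
memory block 4: place 243 MB, 13 MB left
memory block 5: place 125 MB, 131 MB left
memory block 6: place 180 MB, 76 MB left
memory block 6: place 31 MB, 45 MB left
memory block 7: place 242 MB, 14 MB left
memory block 8: place 37 MB, 219 MB left
memory block 8: place 195 MB, 24 MB left
memory block 9: place 51 MB, 205 MB left
memory block 9: place 100 MB, 105 MB left
memory block 9: place 24 MB, 81 MB left
memory block 10: place 137 MB, 119 MB left
memory block 10: place 40 MB, 79 MB left
memory block 11: place 202 MB, 54 MB left
Final memory blocks: [98,65] [186,70] [126] [243] [125] [180,31] [242] [37,195] [51,100,24] [137,40] [202].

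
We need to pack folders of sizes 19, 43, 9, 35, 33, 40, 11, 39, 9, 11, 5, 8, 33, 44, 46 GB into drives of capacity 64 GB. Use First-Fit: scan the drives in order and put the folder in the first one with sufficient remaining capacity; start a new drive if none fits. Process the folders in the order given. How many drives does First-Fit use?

8 drives

drive 1: place 19 GB, 45 GB left
drive 1: place 43 GB, 2 GB left
drive 2: place 9 GB, 55 GB left
drive 2: place 35 GB, 20 GB left
drive 3: place 33 GB, 31 GB left
drive 4: place 40 GB, 24 GB left
drive 2: place 11 GB, 9 GB left
drive 5: place 39 GB, 25 GB left
drive 2: place 9 GB, 0 GB left
drive 3: place 11 GB, 20 GB left
drive 3: place 5 GB, 15 GB left
drive 3: place 8 GB, 7 GB left
drive 6: place 33 GB, 31 GB left
drive 7: place 44 GB, 20 GB left
drive 8: place 46 GB, 18 GB left
Final drives: [19,43] [9,35,11,9] [33,11,5,8] [40] [39] [33] [44] [46].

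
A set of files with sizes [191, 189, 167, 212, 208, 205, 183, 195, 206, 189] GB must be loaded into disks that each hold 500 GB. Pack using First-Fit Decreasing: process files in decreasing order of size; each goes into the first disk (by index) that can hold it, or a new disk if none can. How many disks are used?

5

Sorted descending: 212, 208, 206, 205, 195, 191, 189, 189, 183, 167.
disk 1: place 212 GB, 288 GB left
disk 1: place 208 GB, 80 GB left
disk 2: place 206 GB, 294 GB left
disk 2: place 205 GB, 89 GB left
disk 3: place 195 GB, 305 GB left
disk 3: place 191 GB, 114 GB left
disk 4: place 189 GB, 311 GB left
disk 4: place 189 GB, 122 GB left
disk 5: place 183 GB, 317 GB left
disk 5: place 167 GB, 150 GB left
Final disks: [212,208] [206,205] [195,191] [189,189] [183,167].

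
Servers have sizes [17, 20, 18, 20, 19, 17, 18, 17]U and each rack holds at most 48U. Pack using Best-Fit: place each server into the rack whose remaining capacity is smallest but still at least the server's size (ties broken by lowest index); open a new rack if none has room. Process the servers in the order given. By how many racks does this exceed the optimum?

Best-Fit: [17,20] [18,20] [19,17] [18,17] → 4 racks.
Total size 146U; any packing needs at least ⌈146/48⌉ = 4 racks.
So 4 is already optimal.

0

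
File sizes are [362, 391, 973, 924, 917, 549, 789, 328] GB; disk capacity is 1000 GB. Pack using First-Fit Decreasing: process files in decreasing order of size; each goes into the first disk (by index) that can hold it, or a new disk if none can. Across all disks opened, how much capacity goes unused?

Sorted descending: 973, 924, 917, 789, 549, 391, 362, 328.
Put 973 GB in disk 1; 27 GB remain.
Put 924 GB in disk 2; 76 GB remain.
Put 917 GB in disk 3; 83 GB remain.
Put 789 GB in disk 4; 211 GB remain.
Put 549 GB in disk 5; 451 GB remain.
Put 391 GB in disk 5; 60 GB remain.
Put 362 GB in disk 6; 638 GB remain.
Put 328 GB in disk 6; 310 GB remain.
6 disks × 1000 GB = 6000 GB; used 5233 GB; unused 767 GB.

767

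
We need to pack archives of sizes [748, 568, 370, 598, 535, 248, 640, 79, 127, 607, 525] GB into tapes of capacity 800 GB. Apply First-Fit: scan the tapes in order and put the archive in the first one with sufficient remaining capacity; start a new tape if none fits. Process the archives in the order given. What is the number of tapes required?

8

748 GB → tape 1 (remaining 52 GB)
568 GB → tape 2 (remaining 232 GB)
370 GB → tape 3 (remaining 430 GB)
598 GB → tape 4 (remaining 202 GB)
535 GB → tape 5 (remaining 265 GB)
248 GB → tape 3 (remaining 182 GB)
640 GB → tape 6 (remaining 160 GB)
79 GB → tape 2 (remaining 153 GB)
127 GB → tape 2 (remaining 26 GB)
607 GB → tape 7 (remaining 193 GB)
525 GB → tape 8 (remaining 275 GB)
Final tapes: [748] [568,79,127] [370,248] [598] [535] [640] [607] [525].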